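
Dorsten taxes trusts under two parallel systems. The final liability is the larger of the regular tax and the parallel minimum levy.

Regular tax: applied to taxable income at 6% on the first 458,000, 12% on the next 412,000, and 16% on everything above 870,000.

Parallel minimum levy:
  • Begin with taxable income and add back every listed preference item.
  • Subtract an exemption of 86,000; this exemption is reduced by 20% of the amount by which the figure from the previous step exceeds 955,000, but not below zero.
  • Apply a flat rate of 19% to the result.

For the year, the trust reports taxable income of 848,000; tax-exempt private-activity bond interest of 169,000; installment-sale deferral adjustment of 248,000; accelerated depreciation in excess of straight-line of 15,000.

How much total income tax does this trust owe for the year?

Parallel minimum levy:
  Adjusted income: 848,000 + 169,000 + 248,000 + 15,000 = 1,280,000
  Exemption: 86,000 − 20% × (1,280,000 − 955,000) = 86,000 − 65,000 = 21,000
  Base: 1,280,000 − 21,000 = 1,259,000
  1,259,000 × 19% = 239,210

Regular tax:
  458,000 × 6% = 27,480
  390,000 × 12% = 46,800
  → 74,280

239,210 > 74,280, so the parallel minimum levy is the binding amount.

239,210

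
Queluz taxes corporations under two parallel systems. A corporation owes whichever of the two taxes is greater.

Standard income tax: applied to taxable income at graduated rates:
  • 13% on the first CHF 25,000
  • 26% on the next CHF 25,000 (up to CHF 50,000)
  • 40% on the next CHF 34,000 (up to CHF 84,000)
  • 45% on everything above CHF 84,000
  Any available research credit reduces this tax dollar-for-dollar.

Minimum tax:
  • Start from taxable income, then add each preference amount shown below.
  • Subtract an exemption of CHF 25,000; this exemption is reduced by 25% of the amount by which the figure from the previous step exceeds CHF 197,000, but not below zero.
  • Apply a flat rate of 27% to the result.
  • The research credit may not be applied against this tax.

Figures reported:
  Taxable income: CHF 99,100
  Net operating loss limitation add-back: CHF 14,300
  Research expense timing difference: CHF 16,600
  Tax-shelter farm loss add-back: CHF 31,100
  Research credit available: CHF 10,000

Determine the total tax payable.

Standard income tax:
  CHF 25,000 × 13% = CHF 3,250
  CHF 25,000 × 26% = CHF 6,500
  CHF 34,000 × 40% = CHF 13,600
  CHF 15,100 × 45% = CHF 6,795
  → CHF 30,145
  Less research credit CHF 10,000 → CHF 20,145

Minimum tax:
  Adjusted income: CHF 99,100 + CHF 14,300 + CHF 16,600 + CHF 31,100 = CHF 161,100
  Exemption: CHF 161,100 ≤ CHF 197,000, so full CHF 25,000 applies
  Base: CHF 161,100 − CHF 25,000 = CHF 136,100
  CHF 136,100 × 27% = CHF 36,747

CHF 36,747 > CHF 20,145, so the minimum tax is the binding amount.

CHF 36,747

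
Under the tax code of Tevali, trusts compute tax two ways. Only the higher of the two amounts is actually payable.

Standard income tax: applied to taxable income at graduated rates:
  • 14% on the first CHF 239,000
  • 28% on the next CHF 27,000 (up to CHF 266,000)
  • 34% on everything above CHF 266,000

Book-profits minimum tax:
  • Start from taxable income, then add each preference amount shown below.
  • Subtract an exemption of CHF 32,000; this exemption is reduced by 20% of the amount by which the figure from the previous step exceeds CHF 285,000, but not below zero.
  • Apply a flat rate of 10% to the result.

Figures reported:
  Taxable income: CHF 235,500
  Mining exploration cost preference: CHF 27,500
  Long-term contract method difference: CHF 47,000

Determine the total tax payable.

Book-profits minimum tax:
  Adjusted income: CHF 235,500 + CHF 27,500 + CHF 47,000 = CHF 310,000
  Exemption: CHF 32,000 − 20% × (CHF 310,000 − CHF 285,000) = CHF 32,000 − CHF 5,000 = CHF 27,000
  Base: CHF 310,000 − CHF 27,000 = CHF 283,000
  CHF 283,000 × 10% = CHF 28,300

Standard income tax:
  CHF 235,500 × 14% = CHF 32,970

CHF 32,970 > CHF 28,300, so the standard income tax governs.

CHF 32,970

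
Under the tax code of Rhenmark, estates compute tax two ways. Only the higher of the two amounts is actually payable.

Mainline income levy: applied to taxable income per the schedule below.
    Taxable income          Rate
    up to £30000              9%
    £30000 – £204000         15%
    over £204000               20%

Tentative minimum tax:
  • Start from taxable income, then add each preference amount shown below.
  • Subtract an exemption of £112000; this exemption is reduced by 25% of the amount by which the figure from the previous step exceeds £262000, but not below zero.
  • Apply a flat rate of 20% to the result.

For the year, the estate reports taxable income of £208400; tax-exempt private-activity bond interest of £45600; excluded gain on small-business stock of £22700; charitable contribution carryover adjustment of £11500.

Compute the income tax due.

£36550

Tentative minimum tax:
  Adjusted income: £208400 + £45600 + £22700 + £11500 = £288200
  Exemption: £112000 − 25% × (£288200 − £262000) = £112000 − £6550 = £105450
  Base: £288200 − £105450 = £182750
  £182750 × 20% = £36550

Mainline income levy:
  £30000 × 9% = £2700
  £174000 × 15% = £26100
  £4400 × 20% = £880
  → £29680

£36550 > £29680, so the tentative minimum tax is the binding amount.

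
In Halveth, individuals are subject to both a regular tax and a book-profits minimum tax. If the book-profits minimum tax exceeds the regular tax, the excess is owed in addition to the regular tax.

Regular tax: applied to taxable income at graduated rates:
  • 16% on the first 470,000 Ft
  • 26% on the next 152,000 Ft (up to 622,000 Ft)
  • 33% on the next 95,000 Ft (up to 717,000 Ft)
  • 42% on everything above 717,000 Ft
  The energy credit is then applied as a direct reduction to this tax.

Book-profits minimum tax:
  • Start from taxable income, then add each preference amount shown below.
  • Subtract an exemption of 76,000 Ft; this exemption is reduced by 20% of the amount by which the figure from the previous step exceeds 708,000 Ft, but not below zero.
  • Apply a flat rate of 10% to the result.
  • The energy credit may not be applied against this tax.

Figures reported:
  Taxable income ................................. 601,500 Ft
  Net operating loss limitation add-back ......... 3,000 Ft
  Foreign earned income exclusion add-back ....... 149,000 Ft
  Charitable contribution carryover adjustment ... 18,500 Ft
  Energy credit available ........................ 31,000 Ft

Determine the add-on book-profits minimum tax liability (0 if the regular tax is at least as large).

Book-profits minimum tax:
  Adjusted income: 601,500 Ft + 3,000 Ft + 149,000 Ft + 18,500 Ft = 772,000 Ft
  Exemption: 76,000 Ft − 20% × (772,000 Ft − 708,000 Ft) = 76,000 Ft − 12,800 Ft = 63,200 Ft
  Base: 772,000 Ft − 63,200 Ft = 708,800 Ft
  708,800 Ft × 10% = 70,880 Ft

Regular tax:
  470,000 Ft × 16% = 75,200 Ft
  131,500 Ft × 26% = 34,190 Ft
  → 109,390 Ft
  Less energy credit 31,000 Ft → 78,390 Ft

70,880 Ft ≤ 78,390 Ft, so no add-on is due.

0 Ft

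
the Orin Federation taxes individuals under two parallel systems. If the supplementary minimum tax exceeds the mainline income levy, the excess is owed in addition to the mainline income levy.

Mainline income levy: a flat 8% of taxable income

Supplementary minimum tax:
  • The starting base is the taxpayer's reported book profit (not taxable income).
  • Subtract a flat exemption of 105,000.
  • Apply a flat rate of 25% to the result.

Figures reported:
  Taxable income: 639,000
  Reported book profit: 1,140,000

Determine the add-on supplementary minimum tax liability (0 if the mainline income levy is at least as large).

207,630

Supplementary minimum tax:
  Base (reported book profit): 1,140,000
  Less exemption 105,000 → base 1,035,000
  1,035,000 × 25% = 258,750

Mainline income levy:
  639,000 × 8% = 51,120

Excess of supplementary minimum tax over mainline income levy: 258,750 − 51,120 = 207,630.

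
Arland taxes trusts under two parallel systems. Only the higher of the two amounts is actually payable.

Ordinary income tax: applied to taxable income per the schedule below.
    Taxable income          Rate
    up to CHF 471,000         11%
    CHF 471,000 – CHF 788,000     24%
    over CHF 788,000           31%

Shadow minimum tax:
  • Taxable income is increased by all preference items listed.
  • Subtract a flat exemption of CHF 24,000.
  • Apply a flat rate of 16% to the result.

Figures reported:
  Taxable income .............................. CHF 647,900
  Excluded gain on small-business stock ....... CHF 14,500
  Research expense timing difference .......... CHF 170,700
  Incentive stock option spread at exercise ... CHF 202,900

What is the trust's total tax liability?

Ordinary income tax:
  CHF 471,000 × 11% = CHF 51,810
  CHF 176,900 × 24% = CHF 42,456
  → CHF 94,266

Shadow minimum tax:
  Adjusted income: CHF 647,900 + CHF 14,500 + CHF 170,700 + CHF 202,900 = CHF 1,036,000
  Less exemption CHF 24,000 → base CHF 1,012,000
  CHF 1,012,000 × 16% = CHF 161,920

CHF 161,920 > CHF 94,266, so the shadow minimum tax is the binding amount.

CHF 161,920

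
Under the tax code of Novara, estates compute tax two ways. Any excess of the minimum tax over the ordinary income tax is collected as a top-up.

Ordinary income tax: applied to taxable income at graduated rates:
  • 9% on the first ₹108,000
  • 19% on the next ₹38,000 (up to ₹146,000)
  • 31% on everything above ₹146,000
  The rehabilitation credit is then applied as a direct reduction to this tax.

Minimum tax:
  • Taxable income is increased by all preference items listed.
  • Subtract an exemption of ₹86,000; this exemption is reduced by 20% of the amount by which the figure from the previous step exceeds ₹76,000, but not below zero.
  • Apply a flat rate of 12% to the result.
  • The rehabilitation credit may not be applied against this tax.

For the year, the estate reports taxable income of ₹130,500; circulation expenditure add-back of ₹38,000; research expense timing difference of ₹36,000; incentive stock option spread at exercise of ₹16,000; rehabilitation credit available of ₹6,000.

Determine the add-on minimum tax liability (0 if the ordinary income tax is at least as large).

Minimum tax:
  Adjusted income: ₹130,500 + ₹38,000 + ₹36,000 + ₹16,000 = ₹220,500
  Exemption: ₹86,000 − 20% × (₹220,500 − ₹76,000) = ₹86,000 − ₹28,900 = ₹57,100
  Base: ₹220,500 − ₹57,100 = ₹163,400
  ₹163,400 × 12% = ₹19,608

Ordinary income tax:
  ₹108,000 × 9% = ₹9,720
  ₹22,500 × 19% = ₹4,275
  → ₹13,995
  Less rehabilitation credit ₹6,000 → ₹7,995

Excess of minimum tax over ordinary income tax: ₹19,608 − ₹7,995 = ₹11,613.

₹11,613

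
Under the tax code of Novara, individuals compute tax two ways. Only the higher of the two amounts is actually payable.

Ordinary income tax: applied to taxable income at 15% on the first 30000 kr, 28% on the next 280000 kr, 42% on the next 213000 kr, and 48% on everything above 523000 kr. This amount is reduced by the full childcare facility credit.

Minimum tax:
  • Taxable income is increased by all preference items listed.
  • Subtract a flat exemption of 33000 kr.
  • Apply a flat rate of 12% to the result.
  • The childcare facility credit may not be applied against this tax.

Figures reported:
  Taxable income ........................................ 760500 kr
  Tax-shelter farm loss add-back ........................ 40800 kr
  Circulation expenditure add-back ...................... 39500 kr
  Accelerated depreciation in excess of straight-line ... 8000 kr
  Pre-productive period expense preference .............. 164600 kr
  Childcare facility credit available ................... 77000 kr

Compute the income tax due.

209360 kr

Ordinary income tax:
  30000 kr × 15% = 4500 kr
  280000 kr × 28% = 78400 kr
  213000 kr × 42% = 89460 kr
  237500 kr × 48% = 114000 kr
  → 286360 kr
  Less childcare facility credit 77000 kr → 209360 kr

Minimum tax:
  Adjusted income: 760500 kr + 40800 kr + 39500 kr + 8000 kr + 164600 kr = 1013400 kr
  Less exemption 33000 kr → base 980400 kr
  980400 kr × 12% = 117648 kr

209360 kr > 117648 kr, so the ordinary income tax governs.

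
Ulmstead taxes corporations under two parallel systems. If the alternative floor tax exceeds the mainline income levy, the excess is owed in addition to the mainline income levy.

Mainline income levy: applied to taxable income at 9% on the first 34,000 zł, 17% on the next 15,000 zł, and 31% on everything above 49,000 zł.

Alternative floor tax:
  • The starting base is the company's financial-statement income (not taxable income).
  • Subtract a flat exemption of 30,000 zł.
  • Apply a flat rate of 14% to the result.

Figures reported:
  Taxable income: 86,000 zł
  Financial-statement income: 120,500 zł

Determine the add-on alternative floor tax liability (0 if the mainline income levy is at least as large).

0 zł

Alternative floor tax:
  Base (financial-statement income): 120,500 zł
  Less exemption 30,000 zł → base 90,500 zł
  90,500 zł × 14% = 12,670 zł

Mainline income levy:
  34,000 zł × 9% = 3,060 zł
  15,000 zł × 17% = 2,550 zł
  37,000 zł × 31% = 11,470 zł
  → 17,080 zł

12,670 zł ≤ 17,080 zł, so no add-on is due.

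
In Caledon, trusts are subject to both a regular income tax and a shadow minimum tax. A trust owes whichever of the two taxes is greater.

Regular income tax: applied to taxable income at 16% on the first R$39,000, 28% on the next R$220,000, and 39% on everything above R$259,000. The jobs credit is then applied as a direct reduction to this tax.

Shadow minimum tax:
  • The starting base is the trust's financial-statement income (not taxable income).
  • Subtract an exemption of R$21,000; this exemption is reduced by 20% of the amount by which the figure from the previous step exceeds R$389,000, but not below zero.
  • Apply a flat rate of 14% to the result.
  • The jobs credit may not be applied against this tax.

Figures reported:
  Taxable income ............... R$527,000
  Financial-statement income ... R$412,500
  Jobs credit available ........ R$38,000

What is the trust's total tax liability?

Regular income tax:
  R$39,000 × 16% = R$6,240
  R$220,000 × 28% = R$61,600
  R$268,000 × 39% = R$104,520
  → R$172,360
  Less jobs credit R$38,000 → R$134,360

Shadow minimum tax:
  Base (financial-statement income): R$412,500
  Exemption: R$21,000 − 20% × (R$412,500 − R$389,000) = R$21,000 − R$4,700 = R$16,300
  Base: R$412,500 − R$16,300 = R$396,200
  R$396,200 × 14% = R$55,468

R$134,360 > R$55,468, so the regular income tax governs.

R$134,360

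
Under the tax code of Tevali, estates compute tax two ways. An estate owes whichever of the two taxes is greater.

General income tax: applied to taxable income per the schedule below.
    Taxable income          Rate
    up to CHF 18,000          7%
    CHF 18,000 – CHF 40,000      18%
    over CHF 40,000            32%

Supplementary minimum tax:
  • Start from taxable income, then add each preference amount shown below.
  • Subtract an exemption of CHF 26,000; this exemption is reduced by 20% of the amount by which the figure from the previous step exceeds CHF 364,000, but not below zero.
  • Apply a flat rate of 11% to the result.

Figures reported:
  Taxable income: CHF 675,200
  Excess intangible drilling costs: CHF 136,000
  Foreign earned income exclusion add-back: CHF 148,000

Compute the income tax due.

General income tax:
  CHF 18,000 × 7% = CHF 1,260
  CHF 22,000 × 18% = CHF 3,960
  CHF 635,200 × 32% = CHF 203,264
  → CHF 208,484

Supplementary minimum tax:
  Adjusted income: CHF 675,200 + CHF 136,000 + CHF 148,000 = CHF 959,200
  Exemption: 20% × (CHF 959,200 − CHF 364,000) = CHF 119,040 ≥ CHF 26,000, so the exemption is fully phased out
  Base: CHF 959,200 − CHF 0 = CHF 959,200
  CHF 959,200 × 11% = CHF 105,512

CHF 208,484 > CHF 105,512, so the general income tax governs.

CHF 208,484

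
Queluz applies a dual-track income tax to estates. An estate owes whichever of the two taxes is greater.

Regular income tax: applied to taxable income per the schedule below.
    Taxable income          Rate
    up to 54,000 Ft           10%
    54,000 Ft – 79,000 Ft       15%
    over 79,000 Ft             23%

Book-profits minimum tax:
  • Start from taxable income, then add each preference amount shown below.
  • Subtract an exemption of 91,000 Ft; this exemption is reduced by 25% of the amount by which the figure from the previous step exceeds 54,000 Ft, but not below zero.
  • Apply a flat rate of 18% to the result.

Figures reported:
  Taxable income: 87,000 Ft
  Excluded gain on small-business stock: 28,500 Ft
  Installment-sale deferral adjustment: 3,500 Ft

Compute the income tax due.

Book-profits minimum tax:
  Adjusted income: 87,000 Ft + 28,500 Ft + 3,500 Ft = 119,000 Ft
  Exemption: 91,000 Ft − 25% × (119,000 Ft − 54,000 Ft) = 91,000 Ft − 16,250 Ft = 74,750 Ft
  Base: 119,000 Ft − 74,750 Ft = 44,250 Ft
  44,250 Ft × 18% = 7,965 Ft

Regular income tax:
  54,000 Ft × 10% = 5,400 Ft
  25,000 Ft × 15% = 3,750 Ft
  8,000 Ft × 23% = 1,840 Ft
  → 10,990 Ft

10,990 Ft > 7,965 Ft, so the regular income tax governs.

10,990 Ft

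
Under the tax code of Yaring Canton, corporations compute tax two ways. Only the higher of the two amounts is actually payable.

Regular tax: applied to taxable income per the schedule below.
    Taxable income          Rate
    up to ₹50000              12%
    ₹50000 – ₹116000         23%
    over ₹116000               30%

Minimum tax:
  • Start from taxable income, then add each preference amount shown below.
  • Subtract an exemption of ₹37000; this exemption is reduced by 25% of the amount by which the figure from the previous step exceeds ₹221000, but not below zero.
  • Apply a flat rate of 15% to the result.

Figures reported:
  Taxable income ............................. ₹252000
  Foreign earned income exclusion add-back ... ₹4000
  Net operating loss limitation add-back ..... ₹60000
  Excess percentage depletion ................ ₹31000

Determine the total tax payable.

₹61980

Minimum tax:
  Adjusted income: ₹252000 + ₹4000 + ₹60000 + ₹31000 = ₹347000
  Exemption: ₹37000 − 25% × (₹347000 − ₹221000) = ₹37000 − ₹31500 = ₹5500
  Base: ₹347000 − ₹5500 = ₹341500
  ₹341500 × 15% = ₹51225

Regular tax:
  ₹50000 × 12% = ₹6000
  ₹66000 × 23% = ₹15180
  ₹136000 × 30% = ₹40800
  → ₹61980

₹61980 > ₹51225, so the regular tax governs.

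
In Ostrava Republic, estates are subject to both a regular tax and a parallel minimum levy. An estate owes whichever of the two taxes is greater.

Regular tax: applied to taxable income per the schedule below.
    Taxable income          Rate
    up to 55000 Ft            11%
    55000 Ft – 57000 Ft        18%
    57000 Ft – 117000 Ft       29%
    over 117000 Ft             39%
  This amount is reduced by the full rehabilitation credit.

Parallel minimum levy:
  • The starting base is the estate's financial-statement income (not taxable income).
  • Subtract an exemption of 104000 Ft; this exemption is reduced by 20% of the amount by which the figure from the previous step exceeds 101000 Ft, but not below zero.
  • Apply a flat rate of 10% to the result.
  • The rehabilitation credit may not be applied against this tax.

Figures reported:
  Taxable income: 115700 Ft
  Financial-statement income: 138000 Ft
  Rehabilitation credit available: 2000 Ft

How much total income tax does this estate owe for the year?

21433 Ft

Parallel minimum levy:
  Base (financial-statement income): 138000 Ft
  Exemption: 104000 Ft − 20% × (138000 Ft − 101000 Ft) = 104000 Ft − 7400 Ft = 96600 Ft
  Base: 138000 Ft − 96600 Ft = 41400 Ft
  41400 Ft × 10% = 4140 Ft

Regular tax:
  55000 Ft × 11% = 6050 Ft
  2000 Ft × 18% = 360 Ft
  58700 Ft × 29% = 17023 Ft
  → 23433 Ft
  Less rehabilitation credit 2000 Ft → 21433 Ft

21433 Ft > 4140 Ft, so the regular tax governs.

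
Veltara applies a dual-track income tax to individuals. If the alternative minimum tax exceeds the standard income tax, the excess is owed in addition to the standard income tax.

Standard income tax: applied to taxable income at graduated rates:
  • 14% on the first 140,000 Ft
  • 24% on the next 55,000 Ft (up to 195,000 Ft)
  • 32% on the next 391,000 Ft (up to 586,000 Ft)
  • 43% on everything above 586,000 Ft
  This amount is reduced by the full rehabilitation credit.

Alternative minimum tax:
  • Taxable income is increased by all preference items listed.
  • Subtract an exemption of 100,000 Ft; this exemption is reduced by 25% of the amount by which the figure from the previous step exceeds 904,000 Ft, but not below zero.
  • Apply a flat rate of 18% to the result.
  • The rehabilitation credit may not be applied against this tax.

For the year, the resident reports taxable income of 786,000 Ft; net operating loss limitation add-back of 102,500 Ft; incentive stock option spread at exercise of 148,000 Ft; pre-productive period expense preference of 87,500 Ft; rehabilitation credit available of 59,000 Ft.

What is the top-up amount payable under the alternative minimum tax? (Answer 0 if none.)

9,300 Ft

Standard income tax:
  140,000 Ft × 14% = 19,600 Ft
  55,000 Ft × 24% = 13,200 Ft
  391,000 Ft × 32% = 125,120 Ft
  200,000 Ft × 43% = 86,000 Ft
  → 243,920 Ft
  Less rehabilitation credit 59,000 Ft → 184,920 Ft

Alternative minimum tax:
  Adjusted income: 786,000 Ft + 102,500 Ft + 148,000 Ft + 87,500 Ft = 1,124,000 Ft
  Exemption: 100,000 Ft − 25% × (1,124,000 Ft − 904,000 Ft) = 100,000 Ft − 55,000 Ft = 45,000 Ft
  Base: 1,124,000 Ft − 45,000 Ft = 1,079,000 Ft
  1,079,000 Ft × 18% = 194,220 Ft

Excess of alternative minimum tax over standard income tax: 194,220 Ft − 184,920 Ft = 9,300 Ft.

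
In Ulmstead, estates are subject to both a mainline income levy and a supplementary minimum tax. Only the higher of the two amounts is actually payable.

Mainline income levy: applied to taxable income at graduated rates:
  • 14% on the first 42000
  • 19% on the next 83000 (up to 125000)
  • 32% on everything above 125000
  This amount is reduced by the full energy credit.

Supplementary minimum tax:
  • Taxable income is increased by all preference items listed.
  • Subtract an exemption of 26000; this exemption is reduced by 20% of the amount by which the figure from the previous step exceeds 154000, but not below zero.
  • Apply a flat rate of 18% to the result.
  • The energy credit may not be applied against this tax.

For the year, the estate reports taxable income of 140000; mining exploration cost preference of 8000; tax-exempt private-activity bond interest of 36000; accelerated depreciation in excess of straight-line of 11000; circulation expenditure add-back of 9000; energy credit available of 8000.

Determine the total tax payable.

Mainline income levy:
  42000 × 14% = 5880
  83000 × 19% = 15770
  15000 × 32% = 4800
  → 26450
  Less energy credit 8000 → 18450

Supplementary minimum tax:
  Adjusted income: 140000 + 8000 + 36000 + 11000 + 9000 = 204000
  Exemption: 26000 − 20% × (204000 − 154000) = 26000 − 10000 = 16000
  Base: 204000 − 16000 = 188000
  188000 × 18% = 33840

33840 > 18450, so the supplementary minimum tax is the binding amount.

33840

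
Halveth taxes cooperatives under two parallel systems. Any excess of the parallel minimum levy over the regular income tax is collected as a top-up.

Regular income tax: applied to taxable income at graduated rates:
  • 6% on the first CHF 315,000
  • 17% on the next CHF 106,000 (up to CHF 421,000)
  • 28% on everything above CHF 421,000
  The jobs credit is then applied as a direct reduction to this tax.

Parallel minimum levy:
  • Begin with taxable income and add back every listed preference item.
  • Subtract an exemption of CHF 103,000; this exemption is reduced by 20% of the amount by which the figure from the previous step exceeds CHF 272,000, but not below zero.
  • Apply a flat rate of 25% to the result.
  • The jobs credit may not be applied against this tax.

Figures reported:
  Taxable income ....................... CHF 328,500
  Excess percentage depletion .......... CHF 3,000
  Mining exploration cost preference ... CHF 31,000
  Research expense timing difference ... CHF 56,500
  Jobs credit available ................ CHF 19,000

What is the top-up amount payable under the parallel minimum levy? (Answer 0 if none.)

CHF 84,155

Parallel minimum levy:
  Adjusted income: CHF 328,500 + CHF 3,000 + CHF 31,000 + CHF 56,500 = CHF 419,000
  Exemption: CHF 103,000 − 20% × (CHF 419,000 − CHF 272,000) = CHF 103,000 − CHF 29,400 = CHF 73,600
  Base: CHF 419,000 − CHF 73,600 = CHF 345,400
  CHF 345,400 × 25% = CHF 86,350

Regular income tax:
  CHF 315,000 × 6% = CHF 18,900
  CHF 13,500 × 17% = CHF 2,295
  → CHF 21,195
  Less jobs credit CHF 19,000 → CHF 2,195

Excess of parallel minimum levy over regular income tax: CHF 86,350 − CHF 2,195 = CHF 84,155.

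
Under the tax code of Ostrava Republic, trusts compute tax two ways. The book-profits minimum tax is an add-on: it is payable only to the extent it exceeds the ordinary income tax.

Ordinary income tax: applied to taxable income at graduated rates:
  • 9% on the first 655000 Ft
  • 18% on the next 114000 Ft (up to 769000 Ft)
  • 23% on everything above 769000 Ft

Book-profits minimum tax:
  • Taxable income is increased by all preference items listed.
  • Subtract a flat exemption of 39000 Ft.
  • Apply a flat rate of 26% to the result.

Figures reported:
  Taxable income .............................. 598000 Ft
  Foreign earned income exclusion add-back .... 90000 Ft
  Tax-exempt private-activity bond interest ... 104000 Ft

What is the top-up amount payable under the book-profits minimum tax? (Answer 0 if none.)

Book-profits minimum tax:
  Adjusted income: 598000 Ft + 90000 Ft + 104000 Ft = 792000 Ft
  Less exemption 39000 Ft → base 753000 Ft
  753000 Ft × 26% = 195780 Ft

Ordinary income tax:
  598000 Ft × 9% = 53820 Ft

Excess of book-profits minimum tax over ordinary income tax: 195780 Ft − 53820 Ft = 141960 Ft.

141960 Ft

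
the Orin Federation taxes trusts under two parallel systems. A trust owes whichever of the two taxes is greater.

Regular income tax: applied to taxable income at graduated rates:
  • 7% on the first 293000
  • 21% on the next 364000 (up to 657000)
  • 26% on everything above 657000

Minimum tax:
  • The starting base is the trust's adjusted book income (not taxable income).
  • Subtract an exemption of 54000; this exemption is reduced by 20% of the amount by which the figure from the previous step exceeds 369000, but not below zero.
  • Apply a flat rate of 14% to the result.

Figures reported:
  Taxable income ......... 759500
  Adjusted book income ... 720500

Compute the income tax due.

123600

Minimum tax:
  Base (adjusted book income): 720500
  Exemption: 20% × (720500 − 369000) = 70300 ≥ 54000, so the exemption is fully phased out
  Base: 720500 − 0 = 720500
  720500 × 14% = 100870

Regular income tax:
  293000 × 7% = 20510
  364000 × 21% = 76440
  102500 × 26% = 26650
  → 123600

123600 > 100870, so the regular income tax governs.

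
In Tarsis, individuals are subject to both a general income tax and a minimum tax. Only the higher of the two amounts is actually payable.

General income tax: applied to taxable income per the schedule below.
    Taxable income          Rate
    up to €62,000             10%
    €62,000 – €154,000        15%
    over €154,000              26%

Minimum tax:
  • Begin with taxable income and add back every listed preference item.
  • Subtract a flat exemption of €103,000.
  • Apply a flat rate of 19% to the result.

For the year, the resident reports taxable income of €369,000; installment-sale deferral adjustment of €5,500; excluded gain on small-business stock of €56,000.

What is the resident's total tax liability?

Minimum tax:
  Adjusted income: €369,000 + €5,500 + €56,000 = €430,500
  Less exemption €103,000 → base €327,500
  €327,500 × 19% = €62,225

General income tax:
  €62,000 × 10% = €6,200
  €92,000 × 15% = €13,800
  €215,000 × 26% = €55,900
  → €75,900

€75,900 > €62,225, so the general income tax governs.

€75,900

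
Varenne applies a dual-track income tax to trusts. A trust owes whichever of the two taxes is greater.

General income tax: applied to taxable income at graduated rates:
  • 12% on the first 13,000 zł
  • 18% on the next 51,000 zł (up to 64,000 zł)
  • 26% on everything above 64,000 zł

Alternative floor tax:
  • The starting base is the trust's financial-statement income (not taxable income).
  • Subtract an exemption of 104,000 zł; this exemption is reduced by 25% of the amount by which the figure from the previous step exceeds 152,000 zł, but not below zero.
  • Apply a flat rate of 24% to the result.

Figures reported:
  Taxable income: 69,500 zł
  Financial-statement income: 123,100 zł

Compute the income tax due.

General income tax:
  13,000 zł × 12% = 1,560 zł
  51,000 zł × 18% = 9,180 zł
  5,500 zł × 26% = 1,430 zł
  → 12,170 zł

Alternative floor tax:
  Base (financial-statement income): 123,100 zł
  Exemption: 123,100 zł ≤ 152,000 zł, so full 104,000 zł applies
  Base: 123,100 zł − 104,000 zł = 19,100 zł
  19,100 zł × 24% = 4,584 zł

12,170 zł > 4,584 zł, so the general income tax governs.

12,170 zł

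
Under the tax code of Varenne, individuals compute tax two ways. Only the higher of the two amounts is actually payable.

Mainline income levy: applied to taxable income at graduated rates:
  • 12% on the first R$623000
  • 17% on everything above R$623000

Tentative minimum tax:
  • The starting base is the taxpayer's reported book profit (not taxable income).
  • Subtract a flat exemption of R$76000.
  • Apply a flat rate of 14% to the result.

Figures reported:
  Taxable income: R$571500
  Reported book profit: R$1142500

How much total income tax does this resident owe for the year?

Tentative minimum tax:
  Base (reported book profit): R$1142500
  Less exemption R$76000 → base R$1066500
  R$1066500 × 14% = R$149310

Mainline income levy:
  R$571500 × 12% = R$68580

R$149310 > R$68580, so the tentative minimum tax is the binding amount.

R$149310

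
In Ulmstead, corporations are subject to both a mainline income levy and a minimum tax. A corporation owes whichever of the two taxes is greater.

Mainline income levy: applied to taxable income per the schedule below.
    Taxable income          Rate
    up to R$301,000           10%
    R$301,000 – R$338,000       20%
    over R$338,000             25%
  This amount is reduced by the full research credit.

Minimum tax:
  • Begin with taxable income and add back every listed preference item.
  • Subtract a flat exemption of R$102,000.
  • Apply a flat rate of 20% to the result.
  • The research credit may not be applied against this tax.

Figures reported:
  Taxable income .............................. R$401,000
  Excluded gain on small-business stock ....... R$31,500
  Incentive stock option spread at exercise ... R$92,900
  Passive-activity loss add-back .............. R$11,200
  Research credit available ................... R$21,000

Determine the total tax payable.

R$86,920

Minimum tax:
  Adjusted income: R$401,000 + R$31,500 + R$92,900 + R$11,200 = R$536,600
  Less exemption R$102,000 → base R$434,600
  R$434,600 × 20% = R$86,920

Mainline income levy:
  R$301,000 × 10% = R$30,100
  R$37,000 × 20% = R$7,400
  R$63,000 × 25% = R$15,750
  → R$53,250
  Less research credit R$21,000 → R$32,250

R$86,920 > R$32,250, so the minimum tax is the binding amount.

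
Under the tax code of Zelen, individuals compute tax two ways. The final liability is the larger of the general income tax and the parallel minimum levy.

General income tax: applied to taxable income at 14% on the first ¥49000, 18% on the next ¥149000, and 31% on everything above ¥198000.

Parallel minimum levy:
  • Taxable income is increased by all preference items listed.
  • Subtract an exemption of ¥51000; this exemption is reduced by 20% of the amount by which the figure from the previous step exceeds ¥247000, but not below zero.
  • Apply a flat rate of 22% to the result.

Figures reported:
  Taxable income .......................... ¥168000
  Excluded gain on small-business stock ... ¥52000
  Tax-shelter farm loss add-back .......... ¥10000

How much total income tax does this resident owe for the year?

General income tax:
  ¥49000 × 14% = ¥6860
  ¥119000 × 18% = ¥21420
  → ¥28280

Parallel minimum levy:
  Adjusted income: ¥168000 + ¥52000 + ¥10000 = ¥230000
  Exemption: ¥230000 ≤ ¥247000, so full ¥51000 applies
  Base: ¥230000 − ¥51000 = ¥179000
  ¥179000 × 22% = ¥39380

¥39380 > ¥28280, so the parallel minimum levy is the binding amount.

¥39380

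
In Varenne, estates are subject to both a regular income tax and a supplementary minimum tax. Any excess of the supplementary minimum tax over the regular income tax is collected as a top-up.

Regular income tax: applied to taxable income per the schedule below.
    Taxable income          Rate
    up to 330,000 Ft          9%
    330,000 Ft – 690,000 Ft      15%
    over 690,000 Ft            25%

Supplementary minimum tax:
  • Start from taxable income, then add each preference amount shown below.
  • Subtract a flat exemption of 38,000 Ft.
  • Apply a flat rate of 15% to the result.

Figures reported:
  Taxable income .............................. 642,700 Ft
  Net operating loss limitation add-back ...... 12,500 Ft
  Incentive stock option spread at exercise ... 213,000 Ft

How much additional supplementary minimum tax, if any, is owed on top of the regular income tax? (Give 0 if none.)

47,925 Ft

Supplementary minimum tax:
  Adjusted income: 642,700 Ft + 12,500 Ft + 213,000 Ft = 868,200 Ft
  Less exemption 38,000 Ft → base 830,200 Ft
  830,200 Ft × 15% = 124,530 Ft

Regular income tax:
  330,000 Ft × 9% = 29,700 Ft
  312,700 Ft × 15% = 46,905 Ft
  → 76,605 Ft

Excess of supplementary minimum tax over regular income tax: 124,530 Ft − 76,605 Ft = 47,925 Ft.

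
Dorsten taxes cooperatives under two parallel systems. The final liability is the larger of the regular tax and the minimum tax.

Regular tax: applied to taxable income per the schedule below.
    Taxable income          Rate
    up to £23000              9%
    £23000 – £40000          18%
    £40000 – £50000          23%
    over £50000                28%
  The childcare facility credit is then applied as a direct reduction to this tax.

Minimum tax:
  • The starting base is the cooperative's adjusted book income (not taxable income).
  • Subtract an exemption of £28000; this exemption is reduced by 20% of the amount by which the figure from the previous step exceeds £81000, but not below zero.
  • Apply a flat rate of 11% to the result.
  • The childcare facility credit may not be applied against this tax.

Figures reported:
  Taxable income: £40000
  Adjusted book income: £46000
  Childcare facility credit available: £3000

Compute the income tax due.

£2130

Regular tax:
  £23000 × 9% = £2070
  £17000 × 18% = £3060
  → £5130
  Less childcare facility credit £3000 → £2130

Minimum tax:
  Base (adjusted book income): £46000
  Exemption: £46000 ≤ £81000, so full £28000 applies
  Base: £46000 − £28000 = £18000
  £18000 × 11% = £1980

£2130 > £1980, so the regular tax governs.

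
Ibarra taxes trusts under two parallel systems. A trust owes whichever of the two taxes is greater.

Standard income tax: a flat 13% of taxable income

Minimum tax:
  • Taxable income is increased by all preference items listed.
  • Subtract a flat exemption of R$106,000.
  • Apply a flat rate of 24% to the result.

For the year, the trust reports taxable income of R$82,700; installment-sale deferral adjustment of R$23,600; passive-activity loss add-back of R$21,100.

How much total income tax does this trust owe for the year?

Standard income tax:
  R$82,700 × 13% = R$10,751

Minimum tax:
  Adjusted income: R$82,700 + R$23,600 + R$21,100 = R$127,400
  Less exemption R$106,000 → base R$21,400
  R$21,400 × 24% = R$5,136

R$10,751 > R$5,136, so the standard income tax governs.

R$10,751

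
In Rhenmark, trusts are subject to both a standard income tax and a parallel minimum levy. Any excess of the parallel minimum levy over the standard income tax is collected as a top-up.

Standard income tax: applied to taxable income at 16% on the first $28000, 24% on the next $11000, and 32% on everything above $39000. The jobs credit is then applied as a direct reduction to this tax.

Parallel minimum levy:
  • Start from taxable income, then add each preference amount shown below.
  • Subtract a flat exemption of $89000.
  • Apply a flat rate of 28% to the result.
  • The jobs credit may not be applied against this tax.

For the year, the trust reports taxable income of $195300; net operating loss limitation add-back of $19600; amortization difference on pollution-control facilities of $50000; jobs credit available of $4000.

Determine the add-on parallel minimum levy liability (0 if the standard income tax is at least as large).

Standard income tax:
  $28000 × 16% = $4480
  $11000 × 24% = $2640
  $156300 × 32% = $50016
  → $57136
  Less jobs credit $4000 → $53136

Parallel minimum levy:
  Adjusted income: $195300 + $19600 + $50000 = $264900
  Less exemption $89000 → base $175900
  $175900 × 28% = $49252

$49252 ≤ $53136, so no add-on is due.

$0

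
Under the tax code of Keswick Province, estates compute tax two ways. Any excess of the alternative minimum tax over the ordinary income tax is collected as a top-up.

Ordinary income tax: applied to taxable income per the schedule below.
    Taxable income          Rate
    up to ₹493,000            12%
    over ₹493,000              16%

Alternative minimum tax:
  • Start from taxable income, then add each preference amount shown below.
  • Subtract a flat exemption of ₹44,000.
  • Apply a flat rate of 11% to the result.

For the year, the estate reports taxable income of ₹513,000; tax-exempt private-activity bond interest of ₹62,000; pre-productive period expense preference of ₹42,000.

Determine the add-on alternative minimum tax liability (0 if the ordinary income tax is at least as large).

₹670

Ordinary income tax:
  ₹493,000 × 12% = ₹59,160
  ₹20,000 × 16% = ₹3,200
  → ₹62,360

Alternative minimum tax:
  Adjusted income: ₹513,000 + ₹62,000 + ₹42,000 = ₹617,000
  Less exemption ₹44,000 → base ₹573,000
  ₹573,000 × 11% = ₹63,030

Excess of alternative minimum tax over ordinary income tax: ₹63,030 − ₹62,360 = ₹670.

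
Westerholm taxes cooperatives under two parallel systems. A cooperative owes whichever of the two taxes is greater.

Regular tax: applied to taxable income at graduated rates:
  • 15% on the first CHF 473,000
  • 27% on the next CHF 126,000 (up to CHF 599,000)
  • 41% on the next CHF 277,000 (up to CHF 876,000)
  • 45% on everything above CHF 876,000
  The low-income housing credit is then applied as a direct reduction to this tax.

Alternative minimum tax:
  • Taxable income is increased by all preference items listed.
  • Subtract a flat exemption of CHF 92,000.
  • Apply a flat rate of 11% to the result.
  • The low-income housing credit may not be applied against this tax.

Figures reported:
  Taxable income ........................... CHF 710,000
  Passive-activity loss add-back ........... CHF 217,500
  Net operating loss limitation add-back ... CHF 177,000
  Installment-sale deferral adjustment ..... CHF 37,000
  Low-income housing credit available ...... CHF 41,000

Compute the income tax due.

CHF 115,445

Alternative minimum tax:
  Adjusted income: CHF 710,000 + CHF 217,500 + CHF 177,000 + CHF 37,000 = CHF 1,141,500
  Less exemption CHF 92,000 → base CHF 1,049,500
  CHF 1,049,500 × 11% = CHF 115,445

Regular tax:
  CHF 473,000 × 15% = CHF 70,950
  CHF 126,000 × 27% = CHF 34,020
  CHF 111,000 × 41% = CHF 45,510
  → CHF 150,480
  Less low-income housing credit CHF 41,000 → CHF 109,480

CHF 115,445 > CHF 109,480, so the alternative minimum tax is the binding amount.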